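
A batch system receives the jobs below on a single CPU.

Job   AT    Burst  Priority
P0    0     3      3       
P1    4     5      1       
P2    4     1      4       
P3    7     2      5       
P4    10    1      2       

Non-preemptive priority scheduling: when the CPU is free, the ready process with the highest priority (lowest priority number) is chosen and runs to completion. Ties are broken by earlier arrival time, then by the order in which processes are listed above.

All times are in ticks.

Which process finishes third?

P2

Gantt: | P0 0-3 | idle 3-4 | P1 4-9 | P2 9-10 | P4 10-11 | P3 11-13 |
Completion: P0=3  P1=9  P2=10  P3=13  P4=11
Finish order: P0 → P1 → P2 → P4 → P3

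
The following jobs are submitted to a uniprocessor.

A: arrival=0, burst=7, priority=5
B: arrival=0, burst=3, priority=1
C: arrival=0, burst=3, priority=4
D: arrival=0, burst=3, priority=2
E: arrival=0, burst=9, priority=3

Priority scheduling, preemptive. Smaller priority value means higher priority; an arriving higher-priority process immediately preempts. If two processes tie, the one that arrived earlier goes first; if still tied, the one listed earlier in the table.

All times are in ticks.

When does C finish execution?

Timeline: | B 0-3 | D 3-6 | E 6-15 | C 15-18 | A 18-25 |
Completion: A=25  B=3  C=18  D=6  E=15
Turnaround (C−A): A=25  B=3  C=18  D=6  E=15

18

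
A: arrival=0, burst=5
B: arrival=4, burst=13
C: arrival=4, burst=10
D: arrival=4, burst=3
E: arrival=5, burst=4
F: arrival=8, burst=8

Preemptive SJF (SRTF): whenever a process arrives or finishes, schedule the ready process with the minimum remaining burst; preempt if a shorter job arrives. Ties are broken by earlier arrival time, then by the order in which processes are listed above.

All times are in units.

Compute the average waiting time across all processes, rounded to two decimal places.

8.33

Gantt: | A 0-5 | D 5-8 | E 8-12 | F 12-20 | C 20-30 | B 30-43 |
Completion: A=5  B=43  C=30  D=8  E=12  F=20
Turnaround (C−A): A=5  B=39  C=26  D=4  E=7  F=12
Waiting times: A=0, B=26, C=16, D=1, E=3, F=4
Average waiting = (0+26+16+1+3+4) / 6 = 50/6 = 8.33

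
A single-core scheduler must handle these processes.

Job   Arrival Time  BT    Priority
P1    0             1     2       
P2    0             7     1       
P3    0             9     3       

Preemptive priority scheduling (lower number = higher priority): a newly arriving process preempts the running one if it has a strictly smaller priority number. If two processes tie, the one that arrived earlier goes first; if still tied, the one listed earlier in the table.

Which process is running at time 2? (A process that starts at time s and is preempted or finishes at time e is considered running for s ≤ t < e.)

P2

Timeline: | P2 0-7 | P1 7-8 | P3 8-17 |
Completion: P1=8  P2=7  P3=17
Turnaround (C−A): P1=8  P2=7  P3=17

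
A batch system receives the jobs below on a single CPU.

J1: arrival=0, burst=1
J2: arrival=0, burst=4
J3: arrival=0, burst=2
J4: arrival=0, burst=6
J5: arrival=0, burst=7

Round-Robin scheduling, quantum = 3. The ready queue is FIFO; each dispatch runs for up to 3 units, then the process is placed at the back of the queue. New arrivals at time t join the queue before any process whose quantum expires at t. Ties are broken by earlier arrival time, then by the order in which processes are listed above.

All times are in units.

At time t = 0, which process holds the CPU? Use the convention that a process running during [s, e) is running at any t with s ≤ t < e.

J1

Schedule: | J1 0-1 | J2 1-4 | J3 4-6 | J4 6-9 | J5 9-12 | J2 12-13 | J4 13-16 | J5 16-20 |
Completion: J1=1  J2=13  J3=6  J4=16  J5=20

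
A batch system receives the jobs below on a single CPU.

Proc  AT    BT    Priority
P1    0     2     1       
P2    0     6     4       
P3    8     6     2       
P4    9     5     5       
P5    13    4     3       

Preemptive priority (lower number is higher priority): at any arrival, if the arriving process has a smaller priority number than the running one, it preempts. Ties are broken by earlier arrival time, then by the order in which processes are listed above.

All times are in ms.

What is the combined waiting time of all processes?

12

Schedule: | P1 0-2 | P2 2-8 | P3 8-14 | P5 14-18 | P4 18-23 |
Completion: P1=2  P2=8  P3=14  P4=23  P5=18
Waiting = turnaround − burst: P1=0, P2=2, P3=0, P4=9, P5=1
Total waiting = 0 + 2 + 0 + 9 + 1 = 12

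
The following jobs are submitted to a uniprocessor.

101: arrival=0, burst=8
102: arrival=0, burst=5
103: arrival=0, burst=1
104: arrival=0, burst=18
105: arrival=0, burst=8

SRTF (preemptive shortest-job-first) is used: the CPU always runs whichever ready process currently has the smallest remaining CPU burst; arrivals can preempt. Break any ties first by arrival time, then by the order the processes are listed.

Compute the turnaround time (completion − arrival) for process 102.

6

Gantt: | 103 0-1 | 102 1-6 | 101 6-14 | 105 14-22 | 104 22-40 |
Completion: 101=14  102=6  103=1  104=40  105=22
Turnaround (C−A): 101=14  102=6  103=1  104=40  105=22
Turnaround(102) = completion − arrival = 6 − 0 = 6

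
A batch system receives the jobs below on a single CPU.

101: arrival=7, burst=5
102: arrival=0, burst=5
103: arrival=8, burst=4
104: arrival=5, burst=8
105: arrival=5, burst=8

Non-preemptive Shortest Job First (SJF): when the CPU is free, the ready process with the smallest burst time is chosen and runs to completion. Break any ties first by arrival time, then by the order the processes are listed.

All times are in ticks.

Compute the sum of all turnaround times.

62

Timeline: | 102 0-5 | 104 5-13 | 103 13-17 | 101 17-22 | 105 22-30 |
Completion: 101=22  102=5  103=17  104=13  105=30
Turnaround = completion − arrival: 101=15, 102=5, 103=9, 104=8, 105=25
Total turnaround = 15 + 5 + 9 + 8 + 25 = 62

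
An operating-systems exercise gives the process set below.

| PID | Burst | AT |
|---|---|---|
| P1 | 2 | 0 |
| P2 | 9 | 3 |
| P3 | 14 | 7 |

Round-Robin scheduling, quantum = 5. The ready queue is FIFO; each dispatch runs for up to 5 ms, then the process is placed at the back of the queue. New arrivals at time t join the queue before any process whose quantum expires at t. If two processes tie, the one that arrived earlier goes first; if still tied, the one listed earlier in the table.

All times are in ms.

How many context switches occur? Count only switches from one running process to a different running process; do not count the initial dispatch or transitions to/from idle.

Gantt: | P1 0-2 | idle 2-3 | P2 3-8 | P3 8-13 | P2 13-17 | P3 17-26 |
Completion: P1=2  P2=17  P3=26

3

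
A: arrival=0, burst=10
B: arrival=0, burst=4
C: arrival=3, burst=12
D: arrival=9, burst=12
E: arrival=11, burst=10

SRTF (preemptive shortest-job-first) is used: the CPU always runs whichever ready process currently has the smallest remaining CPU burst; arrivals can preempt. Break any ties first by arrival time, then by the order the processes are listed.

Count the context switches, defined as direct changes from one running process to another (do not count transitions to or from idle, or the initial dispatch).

Gantt: | B 0-4 | A 4-14 | E 14-24 | C 24-36 | D 36-48 |
Completion: A=14  B=4  C=36  D=48  E=24
Turnaround (C−A): A=14  B=4  C=33  D=39  E=13

4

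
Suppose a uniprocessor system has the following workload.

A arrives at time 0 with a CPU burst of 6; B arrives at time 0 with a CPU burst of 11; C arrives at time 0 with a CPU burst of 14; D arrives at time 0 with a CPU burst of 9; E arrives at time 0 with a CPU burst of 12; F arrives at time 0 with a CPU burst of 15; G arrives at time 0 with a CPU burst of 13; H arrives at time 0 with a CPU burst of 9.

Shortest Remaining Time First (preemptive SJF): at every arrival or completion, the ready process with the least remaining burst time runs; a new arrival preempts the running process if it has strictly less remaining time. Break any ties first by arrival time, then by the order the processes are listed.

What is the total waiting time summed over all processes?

Schedule: | A 0-6 | D 6-15 | H 15-24 | B 24-35 | E 35-47 | G 47-60 | C 60-74 | F 74-89 |
Completion: A=6  B=35  C=74  D=15  E=47  F=89  G=60  H=24
Waiting = turnaround − burst: A=0, B=24, C=60, D=6, E=35, F=74, G=47, H=15
Total waiting = 0 + 24 + 60 + 6 + 35 + 74 + 47 + 15 = 261

261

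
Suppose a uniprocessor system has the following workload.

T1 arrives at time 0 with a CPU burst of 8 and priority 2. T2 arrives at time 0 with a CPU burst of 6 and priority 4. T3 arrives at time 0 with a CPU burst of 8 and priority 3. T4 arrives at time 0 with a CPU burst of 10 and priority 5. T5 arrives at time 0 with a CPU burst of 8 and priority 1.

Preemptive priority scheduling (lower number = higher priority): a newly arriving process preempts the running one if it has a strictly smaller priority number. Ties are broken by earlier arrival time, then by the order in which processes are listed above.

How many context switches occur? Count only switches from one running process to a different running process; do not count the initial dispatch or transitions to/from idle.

4

Gantt: | T5 0-8 | T1 8-16 | T3 16-24 | T2 24-30 | T4 30-40 |
Completion: T1=16  T2=30  T3=24  T4=40  T5=8
Turnaround (C−A): T1=16  T2=30  T3=24  T4=40  T5=8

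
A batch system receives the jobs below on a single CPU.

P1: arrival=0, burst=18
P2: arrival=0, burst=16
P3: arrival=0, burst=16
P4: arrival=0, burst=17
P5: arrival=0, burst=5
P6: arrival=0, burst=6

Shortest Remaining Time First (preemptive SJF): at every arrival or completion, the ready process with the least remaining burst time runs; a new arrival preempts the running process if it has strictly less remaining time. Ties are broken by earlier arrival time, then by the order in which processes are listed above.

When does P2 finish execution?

Schedule: | P5 0-5 | P6 5-11 | P2 11-27 | P3 27-43 | P4 43-60 | P1 60-78 |
Completion: P1=78  P2=27  P3=43  P4=60  P5=5  P6=11

27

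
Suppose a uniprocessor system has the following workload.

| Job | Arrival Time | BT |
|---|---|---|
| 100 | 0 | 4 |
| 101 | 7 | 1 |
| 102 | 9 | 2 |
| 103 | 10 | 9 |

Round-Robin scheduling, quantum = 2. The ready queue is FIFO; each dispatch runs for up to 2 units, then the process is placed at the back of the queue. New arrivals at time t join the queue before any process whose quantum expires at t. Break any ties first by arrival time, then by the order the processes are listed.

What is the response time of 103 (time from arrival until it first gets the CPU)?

1

Schedule: | 100 0-4 | idle 4-7 | 101 7-8 | idle 8-9 | 102 9-11 | 103 11-20 |
Completion: 100=4  101=8  102=11  103=20
Turnaround (C−A): 100=4  101=1  102=2  103=10
Response(103) = first start − arrival = 11 − 10 = 1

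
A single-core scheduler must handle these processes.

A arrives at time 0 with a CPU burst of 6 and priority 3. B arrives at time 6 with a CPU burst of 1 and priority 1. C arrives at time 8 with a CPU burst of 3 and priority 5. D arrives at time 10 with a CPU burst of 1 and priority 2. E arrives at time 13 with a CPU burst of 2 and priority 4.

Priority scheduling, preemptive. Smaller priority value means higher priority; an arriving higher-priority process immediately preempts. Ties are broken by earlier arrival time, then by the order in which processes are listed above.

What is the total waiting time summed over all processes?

Timeline: | A 0-6 | B 6-7 | idle 7-8 | C 8-10 | D 10-11 | C 11-12 | idle 12-13 | E 13-15 |
Completion: A=6  B=7  C=12  D=11  E=15
Waiting = turnaround − burst: A=0, B=0, C=1, D=0, E=0
Total waiting = 0 + 0 + 1 + 0 + 0 = 1

1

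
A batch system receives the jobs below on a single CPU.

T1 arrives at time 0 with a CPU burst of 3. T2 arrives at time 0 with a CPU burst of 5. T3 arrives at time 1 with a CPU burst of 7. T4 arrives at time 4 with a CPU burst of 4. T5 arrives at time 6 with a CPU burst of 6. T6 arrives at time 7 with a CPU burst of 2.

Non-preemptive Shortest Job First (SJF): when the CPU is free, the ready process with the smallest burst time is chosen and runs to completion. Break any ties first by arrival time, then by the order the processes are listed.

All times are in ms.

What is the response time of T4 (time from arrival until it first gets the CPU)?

6

Gantt: | T1 0-3 | T2 3-8 | T6 8-10 | T4 10-14 | T5 14-20 | T3 20-27 |
Completion: T1=3  T2=8  T3=27  T4=14  T5=20  T6=10
Turnaround (C−A): T1=3  T2=8  T3=26  T4=10  T5=14  T6=3
Response(T4) = first start − arrival = 10 − 4 = 6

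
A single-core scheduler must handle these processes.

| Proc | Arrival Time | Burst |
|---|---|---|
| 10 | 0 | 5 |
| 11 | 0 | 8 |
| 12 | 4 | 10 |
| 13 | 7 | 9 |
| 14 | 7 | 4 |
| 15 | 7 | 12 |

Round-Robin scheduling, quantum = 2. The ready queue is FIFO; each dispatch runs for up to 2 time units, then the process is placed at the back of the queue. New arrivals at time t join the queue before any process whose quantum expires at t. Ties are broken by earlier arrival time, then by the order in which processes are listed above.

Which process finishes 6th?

Timeline: | 10 0-2 | 11 2-4 | 10 4-6 | 12 6-8 | 11 8-10 | 10 10-11 | 13 11-13 | 14 13-15 | 15 15-17 | 12 17-19 | 11 19-21 | 13 21-23 | 14 23-25 | 15 25-27 | 12 27-29 | 11 29-31 | 13 31-33 | 15 33-35 | 12 35-37 | 13 37-39 | 15 39-41 | 12 41-43 | 13 43-44 | 15 44-48 |
Completion: 10=11  11=31  12=43  13=44  14=25  15=48
Finish order: 10 → 14 → 11 → 12 → 13 → 15

15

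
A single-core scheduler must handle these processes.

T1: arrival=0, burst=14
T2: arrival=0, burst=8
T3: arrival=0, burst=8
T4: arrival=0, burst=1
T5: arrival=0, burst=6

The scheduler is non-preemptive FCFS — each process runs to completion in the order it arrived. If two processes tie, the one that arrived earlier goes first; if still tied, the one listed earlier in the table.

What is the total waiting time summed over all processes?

Timeline: | T1 0-14 | T2 14-22 | T3 22-30 | T4 30-31 | T5 31-37 |
Completion: T1=14  T2=22  T3=30  T4=31  T5=37
Turnaround (C−A): T1=14  T2=22  T3=30  T4=31  T5=37
Waiting = turnaround − burst: T1=0, T2=14, T3=22, T4=30, T5=31
Total waiting = 0 + 14 + 22 + 30 + 31 = 97

97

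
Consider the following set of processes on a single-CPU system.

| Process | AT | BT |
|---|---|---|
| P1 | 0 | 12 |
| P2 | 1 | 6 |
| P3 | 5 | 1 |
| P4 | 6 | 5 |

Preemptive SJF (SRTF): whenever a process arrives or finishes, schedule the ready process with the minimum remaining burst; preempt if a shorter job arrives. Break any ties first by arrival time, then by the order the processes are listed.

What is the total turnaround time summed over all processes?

39

Timeline: | P1 0-1 | P2 1-5 | P3 5-6 | P2 6-8 | P4 8-13 | P1 13-24 |
Completion: P1=24  P2=8  P3=6  P4=13
Turnaround (C−A): P1=24  P2=7  P3=1  P4=7
Turnaround = completion − arrival: P1=24, P2=7, P3=1, P4=7
Total turnaround = 24 + 7 + 1 + 7 = 39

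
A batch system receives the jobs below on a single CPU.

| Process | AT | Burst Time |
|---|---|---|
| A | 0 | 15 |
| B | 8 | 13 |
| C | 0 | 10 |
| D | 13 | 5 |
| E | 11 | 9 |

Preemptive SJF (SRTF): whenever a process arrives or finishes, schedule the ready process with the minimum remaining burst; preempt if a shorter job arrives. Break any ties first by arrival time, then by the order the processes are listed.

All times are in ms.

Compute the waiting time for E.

5

Schedule: | C 0-10 | B 10-11 | E 11-13 | D 13-18 | E 18-25 | B 25-37 | A 37-52 |
Completion: A=52  B=37  C=10  D=18  E=25
Waiting(E) = turnaround − burst = 14 − 9 = 5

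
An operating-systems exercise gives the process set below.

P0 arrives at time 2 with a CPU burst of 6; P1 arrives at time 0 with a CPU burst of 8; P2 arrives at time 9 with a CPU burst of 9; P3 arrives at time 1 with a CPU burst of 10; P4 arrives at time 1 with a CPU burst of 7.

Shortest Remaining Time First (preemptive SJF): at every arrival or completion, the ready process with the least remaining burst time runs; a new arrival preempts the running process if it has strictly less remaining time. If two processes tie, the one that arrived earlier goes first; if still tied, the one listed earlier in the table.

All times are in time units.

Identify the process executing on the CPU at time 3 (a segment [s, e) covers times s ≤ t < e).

P1

Schedule: | P1 0-8 | P0 8-14 | P4 14-21 | P2 21-30 | P3 30-40 |
Completion: P0=14  P1=8  P2=30  P3=40  P4=21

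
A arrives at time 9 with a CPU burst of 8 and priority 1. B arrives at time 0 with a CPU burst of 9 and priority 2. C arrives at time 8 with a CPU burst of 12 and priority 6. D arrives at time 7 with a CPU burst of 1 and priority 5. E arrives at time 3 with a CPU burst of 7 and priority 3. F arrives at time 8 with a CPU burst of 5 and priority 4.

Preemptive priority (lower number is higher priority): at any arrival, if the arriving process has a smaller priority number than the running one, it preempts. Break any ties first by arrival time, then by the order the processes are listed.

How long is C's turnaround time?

34

Schedule: | B 0-9 | A 9-17 | E 17-24 | F 24-29 | D 29-30 | C 30-42 |
Completion: A=17  B=9  C=42  D=30  E=24  F=29
Turnaround(C) = completion − arrival = 42 − 8 = 34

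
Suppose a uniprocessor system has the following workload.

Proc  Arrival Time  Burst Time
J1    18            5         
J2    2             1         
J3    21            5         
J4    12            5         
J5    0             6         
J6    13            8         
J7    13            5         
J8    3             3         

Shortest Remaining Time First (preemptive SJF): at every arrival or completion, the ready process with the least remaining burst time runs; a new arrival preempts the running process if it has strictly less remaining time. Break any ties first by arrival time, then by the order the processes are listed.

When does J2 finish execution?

3

Schedule: | J5 0-2 | J2 2-3 | J8 3-6 | J5 6-10 | idle 10-12 | J4 12-17 | J7 17-22 | J1 22-27 | J3 27-32 | J6 32-40 |
Completion: J1=27  J2=3  J3=32  J4=17  J5=10  J6=40  J7=22  J8=6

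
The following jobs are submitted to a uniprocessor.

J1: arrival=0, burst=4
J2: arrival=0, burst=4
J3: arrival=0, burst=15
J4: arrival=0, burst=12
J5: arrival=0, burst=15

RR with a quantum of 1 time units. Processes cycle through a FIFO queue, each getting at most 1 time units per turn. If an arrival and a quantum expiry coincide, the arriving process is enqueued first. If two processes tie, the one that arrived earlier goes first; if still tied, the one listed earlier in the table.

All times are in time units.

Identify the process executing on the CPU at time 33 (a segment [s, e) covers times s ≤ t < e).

Gantt: | J1 0-1 | J2 1-2 | J3 2-3 | J4 3-4 | J5 4-5 | J1 5-6 | J2 6-7 | J3 7-8 | J4 8-9 | J5 9-10 | J1 10-11 | J2 11-12 | J3 12-13 | J4 13-14 | J5 14-15 | J1 15-16 | J2 16-17 | J3 17-18 | J4 18-19 | J5 19-20 | J3 20-21 | J4 21-22 | J5 22-23 | J3 23-24 | J4 24-25 | J5 25-26 | J3 26-27 | J4 27-28 | J5 28-29 | J3 29-30 | J4 30-31 | J5 31-32 | J3 32-33 | J4 33-34 | J5 34-35 | J3 35-36 | J4 36-37 | J5 37-38 | J3 38-39 | J4 39-40 | J5 40-41 | J3 41-42 | J4 42-43 | J5 43-44 | J3 44-45 | J5 45-46 | J3 46-47 | J5 47-48 | J3 48-49 | J5 49-50 |
Completion: J1=16  J2=17  J3=49  J4=43  J5=50

J4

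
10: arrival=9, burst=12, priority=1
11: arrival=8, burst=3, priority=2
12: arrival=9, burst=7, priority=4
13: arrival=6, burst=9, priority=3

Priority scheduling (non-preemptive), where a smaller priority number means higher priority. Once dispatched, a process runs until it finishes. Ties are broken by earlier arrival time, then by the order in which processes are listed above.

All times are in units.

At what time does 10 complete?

27

Gantt: | idle 0-6 | 13 6-15 | 10 15-27 | 11 27-30 | 12 30-37 |
Completion: 10=27  11=30  12=37  13=15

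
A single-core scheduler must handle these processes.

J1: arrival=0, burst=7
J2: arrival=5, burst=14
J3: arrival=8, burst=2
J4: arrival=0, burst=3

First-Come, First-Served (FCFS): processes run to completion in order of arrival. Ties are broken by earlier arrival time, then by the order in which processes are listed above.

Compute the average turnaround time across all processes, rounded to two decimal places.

Schedule: | J1 0-7 | J4 7-10 | J2 10-24 | J3 24-26 |
Completion: J1=7  J2=24  J3=26  J4=10
Turnaround times: J1=7, J2=19, J3=18, J4=10
Average turnaround = (7+19+18+10) / 4 = 54/4 = 13.50

13.50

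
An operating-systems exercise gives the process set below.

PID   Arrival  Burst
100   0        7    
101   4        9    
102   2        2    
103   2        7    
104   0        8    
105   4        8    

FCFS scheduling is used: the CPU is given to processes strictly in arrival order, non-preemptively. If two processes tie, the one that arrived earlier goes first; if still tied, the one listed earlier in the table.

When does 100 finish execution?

Gantt: | 100 0-7 | 104 7-15 | 102 15-17 | 103 17-24 | 101 24-33 | 105 33-41 |
Completion: 100=7  101=33  102=17  103=24  104=15  105=41
Turnaround (C−A): 100=7  101=29  102=15  103=22  104=15  105=37

7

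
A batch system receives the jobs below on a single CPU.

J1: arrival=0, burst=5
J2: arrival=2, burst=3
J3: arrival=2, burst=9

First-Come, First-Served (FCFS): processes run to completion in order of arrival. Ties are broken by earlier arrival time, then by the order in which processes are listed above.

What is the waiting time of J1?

Gantt: | J1 0-5 | J2 5-8 | J3 8-17 |
Completion: J1=5  J2=8  J3=17
Turnaround (C−A): J1=5  J2=6  J3=15
Waiting(J1) = turnaround − burst = 5 − 5 = 0

0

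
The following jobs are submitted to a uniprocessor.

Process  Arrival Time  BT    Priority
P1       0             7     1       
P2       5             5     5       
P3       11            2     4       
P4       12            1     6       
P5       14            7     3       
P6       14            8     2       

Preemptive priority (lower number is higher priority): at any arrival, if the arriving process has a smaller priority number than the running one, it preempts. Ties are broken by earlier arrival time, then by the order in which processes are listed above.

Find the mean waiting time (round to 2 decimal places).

Gantt: | P1 0-7 | P2 7-11 | P3 11-13 | P2 13-14 | P6 14-22 | P5 22-29 | P4 29-30 |
Completion: P1=7  P2=14  P3=13  P4=30  P5=29  P6=22
Turnaround (C−A): P1=7  P2=9  P3=2  P4=18  P5=15  P6=8
Waiting times: P1=0, P2=4, P3=0, P4=17, P5=8, P6=0
Average waiting = (0+4+0+17+8+0) / 6 = 29/6 = 4.83

4.83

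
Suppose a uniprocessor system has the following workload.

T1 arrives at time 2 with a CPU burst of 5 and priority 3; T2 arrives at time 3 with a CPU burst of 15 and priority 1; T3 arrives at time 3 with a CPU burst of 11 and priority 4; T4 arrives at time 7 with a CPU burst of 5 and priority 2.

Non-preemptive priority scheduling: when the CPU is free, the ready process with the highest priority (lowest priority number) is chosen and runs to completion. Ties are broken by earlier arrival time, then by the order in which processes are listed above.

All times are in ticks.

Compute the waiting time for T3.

24

Gantt: | idle 0-2 | T1 2-7 | T2 7-22 | T4 22-27 | T3 27-38 |
Completion: T1=7  T2=22  T3=38  T4=27
Waiting(T3) = turnaround − burst = 35 − 11 = 24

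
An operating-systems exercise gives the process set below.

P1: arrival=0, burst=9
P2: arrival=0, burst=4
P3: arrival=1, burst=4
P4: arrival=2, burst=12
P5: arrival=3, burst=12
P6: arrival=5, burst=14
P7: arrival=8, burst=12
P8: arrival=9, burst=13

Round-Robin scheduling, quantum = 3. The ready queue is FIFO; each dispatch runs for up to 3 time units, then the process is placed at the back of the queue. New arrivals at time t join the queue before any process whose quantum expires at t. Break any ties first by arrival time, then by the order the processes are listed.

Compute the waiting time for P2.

18

Schedule: | P1 0-3 | P2 3-6 | P3 6-9 | P4 9-12 | P5 12-15 | P1 15-18 | P6 18-21 | P2 21-22 | P7 22-25 | P8 25-28 | P3 28-29 | P4 29-32 | P5 32-35 | P1 35-38 | P6 38-41 | P7 41-44 | P8 44-47 | P4 47-50 | P5 50-53 | P6 53-56 | P7 56-59 | P8 59-62 | P4 62-65 | P5 65-68 | P6 68-71 | P7 71-74 | P8 74-77 | P6 77-79 | P8 79-80 |
Completion: P1=38  P2=22  P3=29  P4=65  P5=68  P6=79  P7=74  P8=80
Turnaround (C−A): P1=38  P2=22  P3=28  P4=63  P5=65  P6=74  P7=66  P8=71
Waiting(P2) = turnaround − burst = 22 − 4 = 18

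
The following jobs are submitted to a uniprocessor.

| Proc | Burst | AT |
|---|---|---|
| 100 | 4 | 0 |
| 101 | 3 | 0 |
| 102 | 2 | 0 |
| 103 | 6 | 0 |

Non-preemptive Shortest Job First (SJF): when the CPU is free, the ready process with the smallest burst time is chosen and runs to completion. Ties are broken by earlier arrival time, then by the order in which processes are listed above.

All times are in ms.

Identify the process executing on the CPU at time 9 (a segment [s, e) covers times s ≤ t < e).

103

Gantt: | 102 0-2 | 101 2-5 | 100 5-9 | 103 9-15 |
Completion: 100=9  101=5  102=2  103=15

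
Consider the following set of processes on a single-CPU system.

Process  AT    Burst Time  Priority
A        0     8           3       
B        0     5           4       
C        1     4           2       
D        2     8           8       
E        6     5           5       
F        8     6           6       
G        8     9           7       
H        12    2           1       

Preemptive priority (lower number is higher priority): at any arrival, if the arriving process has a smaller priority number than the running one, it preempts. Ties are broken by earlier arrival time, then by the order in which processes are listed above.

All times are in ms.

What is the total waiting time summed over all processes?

Gantt: | A 0-1 | C 1-5 | A 5-12 | H 12-14 | B 14-19 | E 19-24 | F 24-30 | G 30-39 | D 39-47 |
Completion: A=12  B=19  C=5  D=47  E=24  F=30  G=39  H=14
Waiting = turnaround − burst: A=4, B=14, C=0, D=37, E=13, F=16, G=22, H=0
Total waiting = 4 + 14 + 0 + 37 + 13 + 16 + 22 + 0 = 106

106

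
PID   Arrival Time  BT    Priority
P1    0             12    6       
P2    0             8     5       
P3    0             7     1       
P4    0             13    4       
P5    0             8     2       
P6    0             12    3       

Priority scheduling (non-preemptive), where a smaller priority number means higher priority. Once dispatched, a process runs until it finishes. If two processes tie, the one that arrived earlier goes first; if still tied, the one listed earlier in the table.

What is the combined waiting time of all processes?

Timeline: | P3 0-7 | P5 7-15 | P6 15-27 | P4 27-40 | P2 40-48 | P1 48-60 |
Completion: P1=60  P2=48  P3=7  P4=40  P5=15  P6=27
Turnaround (C−A): P1=60  P2=48  P3=7  P4=40  P5=15  P6=27
Waiting = turnaround − burst: P1=48, P2=40, P3=0, P4=27, P5=7, P6=15
Total waiting = 48 + 40 + 0 + 27 + 7 + 15 = 137

137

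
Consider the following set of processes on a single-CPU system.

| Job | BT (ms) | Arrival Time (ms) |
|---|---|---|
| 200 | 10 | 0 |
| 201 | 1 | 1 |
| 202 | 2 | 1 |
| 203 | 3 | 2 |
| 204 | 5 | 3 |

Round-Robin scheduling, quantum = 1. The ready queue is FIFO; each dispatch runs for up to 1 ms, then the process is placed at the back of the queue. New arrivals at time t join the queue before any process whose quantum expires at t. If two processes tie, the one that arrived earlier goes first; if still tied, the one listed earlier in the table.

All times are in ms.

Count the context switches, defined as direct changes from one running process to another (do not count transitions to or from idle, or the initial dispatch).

Timeline: | 200 0-1 | 201 1-2 | 202 2-3 | 200 3-4 | 203 4-5 | 204 5-6 | 202 6-7 | 200 7-8 | 203 8-9 | 204 9-10 | 200 10-11 | 203 11-12 | 204 12-13 | 200 13-14 | 204 14-15 | 200 15-16 | 204 16-17 | 200 17-21 |
Completion: 200=21  201=2  202=7  203=12  204=17

17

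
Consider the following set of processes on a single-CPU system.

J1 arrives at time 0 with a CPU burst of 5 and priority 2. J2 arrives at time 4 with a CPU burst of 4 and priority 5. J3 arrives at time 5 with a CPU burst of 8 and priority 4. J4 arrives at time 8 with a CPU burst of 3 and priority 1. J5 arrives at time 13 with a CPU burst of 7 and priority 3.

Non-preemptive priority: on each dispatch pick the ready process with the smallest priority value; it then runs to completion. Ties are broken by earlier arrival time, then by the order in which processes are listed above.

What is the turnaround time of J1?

Schedule: | J1 0-5 | J3 5-13 | J4 13-16 | J5 16-23 | J2 23-27 |
Completion: J1=5  J2=27  J3=13  J4=16  J5=23
Turnaround(J1) = completion − arrival = 5 − 0 = 5

5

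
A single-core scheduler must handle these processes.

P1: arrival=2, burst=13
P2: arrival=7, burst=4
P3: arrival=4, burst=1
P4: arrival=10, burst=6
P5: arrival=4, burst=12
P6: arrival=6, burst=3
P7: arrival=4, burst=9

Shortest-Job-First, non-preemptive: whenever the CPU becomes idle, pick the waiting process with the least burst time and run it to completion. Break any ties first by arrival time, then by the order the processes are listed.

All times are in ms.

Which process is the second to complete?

Gantt: | idle 0-2 | P1 2-15 | P3 15-16 | P6 16-19 | P2 19-23 | P4 23-29 | P7 29-38 | P5 38-50 |
Completion: P1=15  P2=23  P3=16  P4=29  P5=50  P6=19  P7=38
Turnaround (C−A): P1=13  P2=16  P3=12  P4=19  P5=46  P6=13  P7=34
Finish order: P1 → P3 → P6 → P2 → P4 → P7 → P5

P3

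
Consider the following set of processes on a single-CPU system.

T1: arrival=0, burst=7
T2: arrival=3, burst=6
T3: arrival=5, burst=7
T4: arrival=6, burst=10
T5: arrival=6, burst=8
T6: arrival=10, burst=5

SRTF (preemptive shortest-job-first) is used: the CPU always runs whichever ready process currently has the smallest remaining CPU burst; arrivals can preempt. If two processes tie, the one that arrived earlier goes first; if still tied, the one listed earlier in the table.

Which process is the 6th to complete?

T4

Timeline: | T1 0-7 | T2 7-13 | T6 13-18 | T3 18-25 | T5 25-33 | T4 33-43 |
Completion: T1=7  T2=13  T3=25  T4=43  T5=33  T6=18
Turnaround (C−A): T1=7  T2=10  T3=20  T4=37  T5=27  T6=8
Finish order: T1 → T2 → T6 → T3 → T5 → T4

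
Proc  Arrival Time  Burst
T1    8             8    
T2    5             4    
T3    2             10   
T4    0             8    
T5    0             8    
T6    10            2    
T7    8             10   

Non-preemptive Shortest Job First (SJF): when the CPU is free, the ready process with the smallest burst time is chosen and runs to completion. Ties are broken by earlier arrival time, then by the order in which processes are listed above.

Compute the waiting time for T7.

32

Timeline: | T4 0-8 | T2 8-12 | T6 12-14 | T5 14-22 | T1 22-30 | T3 30-40 | T7 40-50 |
Completion: T1=30  T2=12  T3=40  T4=8  T5=22  T6=14  T7=50
Waiting(T7) = turnaround − burst = 42 − 10 = 32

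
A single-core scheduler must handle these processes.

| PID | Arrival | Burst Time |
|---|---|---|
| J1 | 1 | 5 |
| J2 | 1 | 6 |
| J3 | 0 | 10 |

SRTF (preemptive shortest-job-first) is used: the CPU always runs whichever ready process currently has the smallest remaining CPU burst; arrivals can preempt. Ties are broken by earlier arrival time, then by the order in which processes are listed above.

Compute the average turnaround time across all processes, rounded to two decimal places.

12.33

Schedule: | J3 0-1 | J1 1-6 | J2 6-12 | J3 12-21 |
Completion: J1=6  J2=12  J3=21
Turnaround (C−A): J1=5  J2=11  J3=21
Turnaround times: J1=5, J2=11, J3=21
Average turnaround = (5+11+21) / 3 = 37/3 = 12.33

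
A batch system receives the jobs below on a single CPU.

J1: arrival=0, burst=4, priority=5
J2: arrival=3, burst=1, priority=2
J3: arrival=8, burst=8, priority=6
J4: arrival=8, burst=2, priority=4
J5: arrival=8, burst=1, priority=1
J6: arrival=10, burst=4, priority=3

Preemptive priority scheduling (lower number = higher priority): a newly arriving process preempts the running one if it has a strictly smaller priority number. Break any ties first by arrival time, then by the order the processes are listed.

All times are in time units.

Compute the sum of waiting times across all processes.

13

Gantt: | J1 0-3 | J2 3-4 | J1 4-5 | idle 5-8 | J5 8-9 | J4 9-10 | J6 10-14 | J4 14-15 | J3 15-23 |
Completion: J1=5  J2=4  J3=23  J4=15  J5=9  J6=14
Turnaround (C−A): J1=5  J2=1  J3=15  J4=7  J5=1  J6=4
Waiting = turnaround − burst: J1=1, J2=0, J3=7, J4=5, J5=0, J6=0
Total waiting = 1 + 0 + 7 + 5 + 0 + 0 = 13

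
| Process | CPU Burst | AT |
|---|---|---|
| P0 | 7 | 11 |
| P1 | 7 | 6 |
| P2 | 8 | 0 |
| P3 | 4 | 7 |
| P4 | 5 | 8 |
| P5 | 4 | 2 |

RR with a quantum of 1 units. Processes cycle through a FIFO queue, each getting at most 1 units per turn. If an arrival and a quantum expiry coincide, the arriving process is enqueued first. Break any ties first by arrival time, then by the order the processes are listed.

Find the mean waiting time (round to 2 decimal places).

Timeline: | P2 0-2 | P5 2-3 | P2 3-4 | P5 4-5 | P2 5-6 | P5 6-7 | P1 7-8 | P2 8-9 | P3 9-10 | P5 10-11 | P4 11-12 | P1 12-13 | P2 13-14 | P3 14-15 | P0 15-16 | P4 16-17 | P1 17-18 | P2 18-19 | P3 19-20 | P0 20-21 | P4 21-22 | P1 22-23 | P2 23-24 | P3 24-25 | P0 25-26 | P4 26-27 | P1 27-28 | P0 28-29 | P4 29-30 | P1 30-31 | P0 31-32 | P1 32-33 | P0 33-35 |
Completion: P0=35  P1=33  P2=24  P3=25  P4=30  P5=11
Waiting times: P0=17, P1=20, P2=16, P3=14, P4=17, P5=5
Average waiting = (17+20+16+14+17+5) / 6 = 89/6 = 14.83

14.83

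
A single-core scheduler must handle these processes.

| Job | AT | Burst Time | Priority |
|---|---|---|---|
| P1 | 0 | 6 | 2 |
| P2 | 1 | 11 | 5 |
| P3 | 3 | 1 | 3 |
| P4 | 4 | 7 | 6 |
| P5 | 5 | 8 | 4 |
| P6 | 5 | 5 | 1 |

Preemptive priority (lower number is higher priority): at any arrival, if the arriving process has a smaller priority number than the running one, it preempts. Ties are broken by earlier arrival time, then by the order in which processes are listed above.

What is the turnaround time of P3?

9

Timeline: | P1 0-5 | P6 5-10 | P1 10-11 | P3 11-12 | P5 12-20 | P2 20-31 | P4 31-38 |
Completion: P1=11  P2=31  P3=12  P4=38  P5=20  P6=10
Turnaround (C−A): P1=11  P2=30  P3=9  P4=34  P5=15  P6=5
Turnaround(P3) = completion − arrival = 12 − 3 = 9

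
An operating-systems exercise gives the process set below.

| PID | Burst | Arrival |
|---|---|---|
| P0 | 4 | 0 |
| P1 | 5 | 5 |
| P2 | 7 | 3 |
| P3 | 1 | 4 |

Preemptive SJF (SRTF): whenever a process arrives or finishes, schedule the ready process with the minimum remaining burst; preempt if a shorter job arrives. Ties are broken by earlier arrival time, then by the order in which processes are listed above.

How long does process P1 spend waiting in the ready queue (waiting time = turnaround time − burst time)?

0

Gantt: | P0 0-4 | P3 4-5 | P1 5-10 | P2 10-17 |
Completion: P0=4  P1=10  P2=17  P3=5
Turnaround (C−A): P0=4  P1=5  P2=14  P3=1
Waiting(P1) = turnaround − burst = 5 − 5 = 0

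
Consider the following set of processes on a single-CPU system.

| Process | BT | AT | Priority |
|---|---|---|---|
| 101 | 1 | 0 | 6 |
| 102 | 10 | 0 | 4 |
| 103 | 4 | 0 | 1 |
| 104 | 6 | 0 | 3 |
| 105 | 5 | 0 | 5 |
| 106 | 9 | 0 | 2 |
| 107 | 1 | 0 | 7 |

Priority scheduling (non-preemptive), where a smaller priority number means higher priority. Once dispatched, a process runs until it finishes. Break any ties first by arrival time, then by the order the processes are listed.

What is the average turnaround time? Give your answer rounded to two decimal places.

24.29

Gantt: | 103 0-4 | 106 4-13 | 104 13-19 | 102 19-29 | 105 29-34 | 101 34-35 | 107 35-36 |
Completion: 101=35  102=29  103=4  104=19  105=34  106=13  107=36
Turnaround (C−A): 101=35  102=29  103=4  104=19  105=34  106=13  107=36
Turnaround times: 101=35, 102=29, 103=4, 104=19, 105=34, 106=13, 107=36
Average turnaround = (35+29+4+19+34+13+36) / 7 = 170/7 = 24.29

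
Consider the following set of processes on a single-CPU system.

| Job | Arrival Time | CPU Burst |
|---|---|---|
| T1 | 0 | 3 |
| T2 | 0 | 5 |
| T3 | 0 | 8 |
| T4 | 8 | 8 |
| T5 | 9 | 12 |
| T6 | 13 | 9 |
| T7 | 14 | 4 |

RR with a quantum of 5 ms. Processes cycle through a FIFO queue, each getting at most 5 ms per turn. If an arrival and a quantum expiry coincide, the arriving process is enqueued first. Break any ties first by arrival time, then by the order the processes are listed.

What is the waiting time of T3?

Schedule: | T1 0-3 | T2 3-8 | T3 8-13 | T4 13-18 | T5 18-23 | T6 23-28 | T3 28-31 | T7 31-35 | T4 35-38 | T5 38-43 | T6 43-47 | T5 47-49 |
Completion: T1=3  T2=8  T3=31  T4=38  T5=49  T6=47  T7=35
Turnaround (C−A): T1=3  T2=8  T3=31  T4=30  T5=40  T6=34  T7=21
Waiting(T3) = turnaround − burst = 31 − 8 = 23

23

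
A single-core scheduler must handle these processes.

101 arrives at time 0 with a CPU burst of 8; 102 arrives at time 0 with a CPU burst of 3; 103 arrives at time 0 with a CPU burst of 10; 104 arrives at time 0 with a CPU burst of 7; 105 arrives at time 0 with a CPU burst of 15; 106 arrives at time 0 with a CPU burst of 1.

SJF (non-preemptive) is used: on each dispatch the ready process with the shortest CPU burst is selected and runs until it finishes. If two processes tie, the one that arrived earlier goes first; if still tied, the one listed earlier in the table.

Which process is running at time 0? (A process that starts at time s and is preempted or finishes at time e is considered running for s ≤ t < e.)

Schedule: | 106 0-1 | 102 1-4 | 104 4-11 | 101 11-19 | 103 19-29 | 105 29-44 |
Completion: 101=19  102=4  103=29  104=11  105=44  106=1

106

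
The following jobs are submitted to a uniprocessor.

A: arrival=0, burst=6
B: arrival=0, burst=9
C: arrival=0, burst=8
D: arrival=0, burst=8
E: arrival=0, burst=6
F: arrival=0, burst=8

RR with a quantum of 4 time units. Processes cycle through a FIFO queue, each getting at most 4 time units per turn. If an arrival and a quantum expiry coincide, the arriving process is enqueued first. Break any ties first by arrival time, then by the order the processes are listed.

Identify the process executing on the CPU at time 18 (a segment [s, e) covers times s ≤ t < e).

E

Timeline: | A 0-4 | B 4-8 | C 8-12 | D 12-16 | E 16-20 | F 20-24 | A 24-26 | B 26-30 | C 30-34 | D 34-38 | E 38-40 | F 40-44 | B 44-45 |
Completion: A=26  B=45  C=34  D=38  E=40  F=44
Turnaround (C−A): A=26  B=45  C=34  D=38  E=40  F=44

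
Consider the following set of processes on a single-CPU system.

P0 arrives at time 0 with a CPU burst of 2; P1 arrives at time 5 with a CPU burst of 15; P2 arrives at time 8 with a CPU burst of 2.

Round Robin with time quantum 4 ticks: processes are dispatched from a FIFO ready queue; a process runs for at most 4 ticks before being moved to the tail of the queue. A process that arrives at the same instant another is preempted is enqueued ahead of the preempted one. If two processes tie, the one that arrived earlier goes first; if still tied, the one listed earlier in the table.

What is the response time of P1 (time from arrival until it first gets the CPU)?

Gantt: | P0 0-2 | idle 2-5 | P1 5-9 | P2 9-11 | P1 11-22 |
Completion: P0=2  P1=22  P2=11
Response(P1) = first start − arrival = 5 − 5 = 0

0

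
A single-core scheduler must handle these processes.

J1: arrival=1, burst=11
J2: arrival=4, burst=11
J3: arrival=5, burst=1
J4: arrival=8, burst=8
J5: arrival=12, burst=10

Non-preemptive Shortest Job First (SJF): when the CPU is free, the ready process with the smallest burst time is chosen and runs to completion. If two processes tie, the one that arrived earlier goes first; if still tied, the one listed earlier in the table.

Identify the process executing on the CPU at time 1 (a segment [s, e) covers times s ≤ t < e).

J1

Gantt: | idle 0-1 | J1 1-12 | J3 12-13 | J4 13-21 | J5 21-31 | J2 31-42 |
Completion: J1=12  J2=42  J3=13  J4=21  J5=31
Turnaround (C−A): J1=11  J2=38  J3=8  J4=13  J5=19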